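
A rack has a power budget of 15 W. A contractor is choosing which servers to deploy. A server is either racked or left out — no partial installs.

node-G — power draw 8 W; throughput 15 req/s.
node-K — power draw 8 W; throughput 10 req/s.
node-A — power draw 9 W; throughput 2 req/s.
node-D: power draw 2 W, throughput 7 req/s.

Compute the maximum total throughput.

This is a 0-1 knapsack instance.
Allowing fractional choices, the relaxed optimum would be about 28.2, but servers are indivisible.
node-G: power draw 8 ≤ 15, throughput 15.
node-K + node-D: power draw 8 + 2 = 10 ≤ 15, throughput 10 + 7 = 17.
node-G + node-D: power draw 8 + 2 = 10 ≤ 15, throughput 15 + 7 = 22.
Best is node-G and node-D with total throughput 22.

22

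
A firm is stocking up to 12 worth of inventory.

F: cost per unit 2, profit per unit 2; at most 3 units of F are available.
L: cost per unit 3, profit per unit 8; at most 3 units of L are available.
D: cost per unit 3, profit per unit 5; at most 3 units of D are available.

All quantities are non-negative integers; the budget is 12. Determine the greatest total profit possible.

Take 3×L and 1×D: cost 12 ≤ 12, profit 3·8 + 1·5 = 29.
L has the best ratio (8/3) and is taken to its limit of 3; remaining capacity is filled optimally with the others.

29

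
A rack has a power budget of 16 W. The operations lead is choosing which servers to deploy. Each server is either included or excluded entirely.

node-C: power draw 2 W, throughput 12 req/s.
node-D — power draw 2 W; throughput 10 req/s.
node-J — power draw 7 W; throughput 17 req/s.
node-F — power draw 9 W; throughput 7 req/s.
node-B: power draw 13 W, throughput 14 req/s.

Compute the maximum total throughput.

39

This is a 0-1 knapsack instance.
Allowing fractional choices, the relaxed optimum would be about 44.4, but servers are indivisible.
node-C + node-D + node-J: power draw 2 + 2 + 7 = 11 ≤ 16, throughput 12 + 10 + 17 = 39.
node-C + node-J: power draw 2 + 7 = 9 ≤ 16, throughput 12 + 17 = 29.
node-C + node-D + node-F: power draw 2 + 2 + 9 = 13 ≤ 16, throughput 12 + 10 + 7 = 29.
Best is node-C, node-D, and node-J with total throughput 39.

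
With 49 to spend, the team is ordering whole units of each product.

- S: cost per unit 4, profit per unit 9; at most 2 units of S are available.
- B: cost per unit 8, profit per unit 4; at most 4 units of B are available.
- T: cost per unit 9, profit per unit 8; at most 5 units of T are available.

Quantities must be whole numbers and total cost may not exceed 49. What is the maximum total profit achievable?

50

2×S and 4×T: cost 44 ≤ 49, profit 2·9 + 4·8 = 50.
1×S and 5×T: cost 49 ≤ 49, profit 1·9 + 5·8 = 49.
Best is 50.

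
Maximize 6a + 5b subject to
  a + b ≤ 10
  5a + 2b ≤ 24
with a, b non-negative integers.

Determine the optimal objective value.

(a,b)=(1,9) is feasible, giving 51.
(a,b)=(0,10) is feasible, giving 50.
(a,b)=(2,7) is feasible, giving 47.
(a,b)=(1,8) is feasible, giving 46.
The best lattice point is (1,9), giving 51.

51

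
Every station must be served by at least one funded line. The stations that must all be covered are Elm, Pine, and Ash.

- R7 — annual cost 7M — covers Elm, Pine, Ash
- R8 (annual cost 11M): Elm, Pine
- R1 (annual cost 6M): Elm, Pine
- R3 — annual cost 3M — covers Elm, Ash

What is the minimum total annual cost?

This is a weighted set-cover instance.
R7 alone covers Elm, Pine, Ash — every station.
Total annual cost: 7.

7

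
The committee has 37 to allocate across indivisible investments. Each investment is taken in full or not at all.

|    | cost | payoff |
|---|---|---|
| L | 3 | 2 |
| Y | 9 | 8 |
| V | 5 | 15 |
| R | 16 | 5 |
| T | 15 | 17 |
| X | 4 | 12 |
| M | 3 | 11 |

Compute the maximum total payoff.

Allowing fractional choices, the relaxed optimum would be about 63.7, but investments are indivisible.
V + T + X + M: cost 5 + 15 + 4 + 3 = 27 ≤ 37, payoff 15 + 17 + 12 + 11 = 55.
L + V + T + X + M: cost 3 + 5 + 15 + 4 + 3 = 30 ≤ 37, payoff 2 + 15 + 17 + 12 + 11 = 57.
Y + V + T + X + M: cost 9 + 5 + 15 + 4 + 3 = 36 ≤ 37, payoff 8 + 15 + 17 + 12 + 11 = 63.
Best is Y, V, T, X, and M with total payoff 63.

63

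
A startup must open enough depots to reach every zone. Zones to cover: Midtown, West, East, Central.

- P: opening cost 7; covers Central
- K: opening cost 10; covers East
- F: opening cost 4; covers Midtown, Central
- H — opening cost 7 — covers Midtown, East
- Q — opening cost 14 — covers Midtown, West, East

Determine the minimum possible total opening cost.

The greedy cost-per-new-zone heuristic would pick F, H, and Q for 25, but a cheaper cover exists.
Choose F and Q: together they cover Midtown, West, East, Central — every zone.
Total opening cost: 4 + 14 = 18.
No cover costs less than 18.

18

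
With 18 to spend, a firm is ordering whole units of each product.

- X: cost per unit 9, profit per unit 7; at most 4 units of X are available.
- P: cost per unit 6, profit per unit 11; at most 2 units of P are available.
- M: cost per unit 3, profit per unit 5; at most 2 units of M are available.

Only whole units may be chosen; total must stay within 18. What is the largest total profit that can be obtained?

32

Take 2×P and 2×M: cost 18 ≤ 18, profit 2·11 + 2·5 = 32.
P has the best ratio (11/6) and is taken to its limit of 2; remaining capacity is filled optimally with the others.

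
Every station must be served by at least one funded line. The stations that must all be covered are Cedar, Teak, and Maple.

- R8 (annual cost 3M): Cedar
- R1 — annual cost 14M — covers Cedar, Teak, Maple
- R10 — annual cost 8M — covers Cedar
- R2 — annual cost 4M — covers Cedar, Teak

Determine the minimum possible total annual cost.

14

R1 alone covers Cedar, Teak, Maple — every station.
Total annual cost: 14.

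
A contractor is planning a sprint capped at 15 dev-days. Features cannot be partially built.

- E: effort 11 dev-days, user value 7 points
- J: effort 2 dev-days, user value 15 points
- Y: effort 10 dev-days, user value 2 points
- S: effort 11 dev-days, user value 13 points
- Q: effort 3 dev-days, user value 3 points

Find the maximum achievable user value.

28

This is a 0-1 knapsack instance.
Allowing fractional choices, the relaxed optimum would be about 30.0, but features are indivisible.
J + Y + Q: effort 2 + 10 + 3 = 15 ≤ 15, user value 15 + 2 + 3 = 20.
E + J: effort 11 + 2 = 13 ≤ 15, user value 7 + 15 = 22.
J + S: effort 2 + 11 = 13 ≤ 15, user value 15 + 13 = 28.
Best is J and S with total user value 28.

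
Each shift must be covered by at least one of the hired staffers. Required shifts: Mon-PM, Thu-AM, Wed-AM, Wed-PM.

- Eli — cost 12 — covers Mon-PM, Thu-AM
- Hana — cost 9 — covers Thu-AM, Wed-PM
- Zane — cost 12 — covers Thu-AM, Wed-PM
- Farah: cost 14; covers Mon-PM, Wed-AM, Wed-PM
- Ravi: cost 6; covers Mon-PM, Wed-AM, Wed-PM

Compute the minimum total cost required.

Choose Hana and Ravi: together they cover Mon-PM, Thu-AM, Wed-AM, Wed-PM — every shift.
Total cost: 9 + 6 = 15.
No cover costs less than 15.

15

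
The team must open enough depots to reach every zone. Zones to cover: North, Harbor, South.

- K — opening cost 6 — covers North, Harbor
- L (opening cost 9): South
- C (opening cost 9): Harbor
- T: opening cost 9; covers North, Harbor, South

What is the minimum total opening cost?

9

The greedy cost-per-new-zone heuristic would pick K and L for 15, but a cheaper cover exists.
T alone covers North, Harbor, South — every zone.
Total opening cost: 9.
No cover costs less than 9.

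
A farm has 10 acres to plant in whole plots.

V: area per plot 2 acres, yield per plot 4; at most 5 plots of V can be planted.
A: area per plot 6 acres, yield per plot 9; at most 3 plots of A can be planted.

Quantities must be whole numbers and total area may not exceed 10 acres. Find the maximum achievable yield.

V has the best ratio (4/2); taking only V gives at most 5×4 = 20 (stopped by the area limit).
Optimal: 5×V: area 10 ≤ 10, yield 5·4 = 20.

20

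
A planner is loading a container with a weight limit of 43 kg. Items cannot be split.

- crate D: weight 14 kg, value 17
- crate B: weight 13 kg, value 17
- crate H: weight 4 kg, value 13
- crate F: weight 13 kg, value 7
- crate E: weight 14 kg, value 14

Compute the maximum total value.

Take crate D, crate B, and crate E: weight 14 + 13 + 14 = 41 ≤ 43, value 17 + 17 + 14 = 48.
No other feasible combination does better.

48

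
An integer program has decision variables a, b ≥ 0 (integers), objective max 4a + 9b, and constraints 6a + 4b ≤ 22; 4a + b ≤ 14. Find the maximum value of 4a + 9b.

45

Relaxing integrality, the LP optimum is 49.50 at (a,b) = (0, 5.5), which is not an integer point.
(a,b)=(0,5): 6·0+4·5=20≤22, 4·0+1·5=5≤14, objective 45.
(a,b)=(1,4): 6·1+4·4=22≤22, 4·1+1·4=8≤14, objective 40.
(a,b)=(0,4): 6·0+4·4=16≤22, 4·0+1·4=4≤14, objective 36.
The best lattice point is (0,5), giving 45.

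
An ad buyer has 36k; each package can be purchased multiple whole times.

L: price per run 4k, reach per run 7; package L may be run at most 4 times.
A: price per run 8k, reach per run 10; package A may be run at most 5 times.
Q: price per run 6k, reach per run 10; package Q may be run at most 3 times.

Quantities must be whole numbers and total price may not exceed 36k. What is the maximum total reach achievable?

58

L has the best ratio (7/4); taking only L gives at most 4×7 = 28 (stopped by the supply cap of 4).
Mixing does better — 4×L and 3×Q: price 34 ≤ 36, reach 4·7 + 3·10 = 58.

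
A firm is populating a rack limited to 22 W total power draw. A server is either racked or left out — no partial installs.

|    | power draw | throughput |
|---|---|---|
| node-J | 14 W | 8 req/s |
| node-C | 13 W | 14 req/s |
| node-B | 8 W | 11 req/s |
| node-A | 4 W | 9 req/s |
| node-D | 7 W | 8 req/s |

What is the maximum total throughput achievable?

Allowing fractional choices, the relaxed optimum would be about 31.2, but servers are indivisible.
node-C + node-A: power draw 13 + 4 = 17 ≤ 22, throughput 14 + 9 = 23.
node-C + node-B: power draw 13 + 8 = 21 ≤ 22, throughput 14 + 11 = 25.
node-B + node-A + node-D: power draw 8 + 4 + 7 = 19 ≤ 22, throughput 11 + 9 + 8 = 28.
Best is node-B, node-A, and node-D with total throughput 28.

28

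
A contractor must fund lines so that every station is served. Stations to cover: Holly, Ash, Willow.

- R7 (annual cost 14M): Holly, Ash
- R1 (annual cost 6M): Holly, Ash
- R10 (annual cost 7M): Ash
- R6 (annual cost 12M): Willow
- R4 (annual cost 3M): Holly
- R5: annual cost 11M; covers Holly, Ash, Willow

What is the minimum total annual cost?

11

This is an integer covering problem.
The greedy cost-per-new-station heuristic would pick R1 and R5 for 17, but a cheaper cover exists.
R5 alone covers Holly, Ash, Willow — every station.
Total annual cost: 11.
No cover costs less than 11.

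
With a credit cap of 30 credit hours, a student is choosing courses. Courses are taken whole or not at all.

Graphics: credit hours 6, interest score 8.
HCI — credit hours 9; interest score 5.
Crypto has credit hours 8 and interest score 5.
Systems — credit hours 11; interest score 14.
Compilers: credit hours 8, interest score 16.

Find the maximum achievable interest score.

This is a 0-1 knapsack instance.
Crypto + Systems + Compilers: credit hours 8 + 11 + 8 = 27 ≤ 30, interest score 5 + 14 + 16 = 35.
Graphics + Systems + Compilers: credit hours 6 + 11 + 8 = 25 ≤ 30, interest score 8 + 14 + 16 = 38.
Best is Graphics, Systems, and Compilers with total interest score 38.

38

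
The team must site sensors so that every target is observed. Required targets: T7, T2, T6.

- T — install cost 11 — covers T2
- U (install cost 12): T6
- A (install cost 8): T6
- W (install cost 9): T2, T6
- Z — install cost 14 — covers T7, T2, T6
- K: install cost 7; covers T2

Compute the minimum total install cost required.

Z alone covers T7, T2, T6 — every target.
Total install cost: 14.

14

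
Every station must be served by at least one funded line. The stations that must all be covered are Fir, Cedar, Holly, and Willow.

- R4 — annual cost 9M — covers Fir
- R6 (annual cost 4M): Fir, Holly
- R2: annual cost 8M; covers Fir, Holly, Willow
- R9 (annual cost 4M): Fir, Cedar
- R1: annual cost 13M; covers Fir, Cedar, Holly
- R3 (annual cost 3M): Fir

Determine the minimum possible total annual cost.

12

Choose R2 and R9: together they cover Fir, Cedar, Holly, Willow — every station.
Total annual cost: 8 + 4 = 12.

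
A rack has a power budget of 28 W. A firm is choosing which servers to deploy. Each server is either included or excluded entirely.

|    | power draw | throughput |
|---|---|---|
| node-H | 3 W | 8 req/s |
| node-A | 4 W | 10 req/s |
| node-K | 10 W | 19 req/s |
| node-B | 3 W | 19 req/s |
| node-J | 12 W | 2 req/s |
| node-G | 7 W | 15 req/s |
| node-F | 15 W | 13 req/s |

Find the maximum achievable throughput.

node-H + node-A + node-K + node-B + node-G: power draw 3 + 4 + 10 + 3 + 7 = 27 ≤ 28, throughput 8 + 10 + 19 + 19 + 15 = 71.
node-A + node-K + node-B + node-G: power draw 4 + 10 + 3 + 7 = 24 ≤ 28, throughput 10 + 19 + 19 + 15 = 63.
Best is node-H, node-A, node-K, node-B, and node-G with total throughput 71.

71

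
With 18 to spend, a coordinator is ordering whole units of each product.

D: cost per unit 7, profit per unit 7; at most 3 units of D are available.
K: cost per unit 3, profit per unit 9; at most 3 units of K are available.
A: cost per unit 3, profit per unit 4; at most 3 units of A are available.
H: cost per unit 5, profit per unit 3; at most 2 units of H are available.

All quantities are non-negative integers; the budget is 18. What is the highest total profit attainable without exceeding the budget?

Take 3×K and 3×A: cost 18 ≤ 18, profit 3·9 + 3·4 = 39.
K has the best ratio (9/3) and is taken to its limit of 3; remaining capacity is filled optimally with the others.

39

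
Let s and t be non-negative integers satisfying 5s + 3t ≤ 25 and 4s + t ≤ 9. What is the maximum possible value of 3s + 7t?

(s,t)=(0,8): 5·0+3·8=24≤25, 4·0+1·8=8≤9, objective 56.
(s,t)=(0,7): 5·0+3·7=21≤25, 4·0+1·7=7≤9, objective 49.
The best lattice point is (0,8), giving 56.

56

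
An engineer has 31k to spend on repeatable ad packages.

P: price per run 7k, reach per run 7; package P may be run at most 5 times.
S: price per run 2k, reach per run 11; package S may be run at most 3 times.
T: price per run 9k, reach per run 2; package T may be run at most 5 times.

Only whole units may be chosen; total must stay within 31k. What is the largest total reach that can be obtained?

54

This is a bounded integer knapsack.
Take 3×P and 3×S: price 27 ≤ 31, reach 3·7 + 3·11 = 54.
S has the best ratio (11/2) and is taken to its limit of 3; remaining capacity is filled optimally with the others.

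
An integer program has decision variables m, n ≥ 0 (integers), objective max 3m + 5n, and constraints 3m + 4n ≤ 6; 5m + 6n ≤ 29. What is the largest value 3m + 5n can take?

The continuous relaxation peaks at (0, 1.5) with value 7.50; rounding to a feasible lattice point costs some objective.
(m,n)=(2,0): 3·2+4·0=6≤6, 5·2+6·0=10≤29, objective 6.
(m,n)=(0,1): 3·0+4·1=4≤6, 5·0+6·1=6≤29, objective 5.
The best lattice point is (2,0), giving 6.

6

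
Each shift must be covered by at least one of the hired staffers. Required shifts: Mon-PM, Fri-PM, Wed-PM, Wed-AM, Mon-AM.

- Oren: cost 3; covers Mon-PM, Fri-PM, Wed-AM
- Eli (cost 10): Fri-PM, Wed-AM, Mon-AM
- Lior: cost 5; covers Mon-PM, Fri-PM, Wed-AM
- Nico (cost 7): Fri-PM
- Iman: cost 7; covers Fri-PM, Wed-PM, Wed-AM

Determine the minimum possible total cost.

20

This is an integer covering problem.
Choose Oren, Eli, and Iman: together they cover Mon-PM, Fri-PM, Wed-PM, Wed-AM, Mon-AM — every shift.
Total cost: 3 + 10 + 7 = 20.
No cover costs less than 20.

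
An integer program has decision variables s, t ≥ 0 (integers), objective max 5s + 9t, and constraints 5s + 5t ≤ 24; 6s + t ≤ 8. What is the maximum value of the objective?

36

The continuous relaxation peaks at (0, 4.8) with value 43.20; rounding to a feasible lattice point costs some objective.
(s,t)=(0,4): 5·0+5·4=20≤24, 6·0+1·4=4≤8, objective 36.
(s,t)=(0,3): 5·0+5·3=15≤24, 6·0+1·3=3≤8, objective 27.
Maximum is 36 at (s,t)=(0,4).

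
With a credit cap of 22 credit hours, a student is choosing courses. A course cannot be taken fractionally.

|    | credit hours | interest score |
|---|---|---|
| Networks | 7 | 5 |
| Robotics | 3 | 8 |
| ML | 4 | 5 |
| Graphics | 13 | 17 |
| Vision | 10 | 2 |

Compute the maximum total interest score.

Allowing fractional choices, the relaxed optimum would be about 31.4, but courses are indivisible.
Robotics + ML + Graphics: credit hours 3 + 4 + 13 = 20 ≤ 22, interest score 8 + 5 + 17 = 30.
Robotics + Graphics: credit hours 3 + 13 = 16 ≤ 22, interest score 8 + 17 = 25.
ML + Graphics: credit hours 4 + 13 = 17 ≤ 22, interest score 5 + 17 = 22.
Best is Robotics, ML, and Graphics with total interest score 30.

30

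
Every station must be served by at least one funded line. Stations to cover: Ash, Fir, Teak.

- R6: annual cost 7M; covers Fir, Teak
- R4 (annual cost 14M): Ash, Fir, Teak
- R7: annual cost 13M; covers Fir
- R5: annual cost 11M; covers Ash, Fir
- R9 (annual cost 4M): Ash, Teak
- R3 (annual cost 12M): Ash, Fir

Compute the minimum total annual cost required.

11

Choose R6 and R9: together they cover Ash, Fir, Teak — every station.
Total annual cost: 7 + 4 = 11.
No cover costs less than 11.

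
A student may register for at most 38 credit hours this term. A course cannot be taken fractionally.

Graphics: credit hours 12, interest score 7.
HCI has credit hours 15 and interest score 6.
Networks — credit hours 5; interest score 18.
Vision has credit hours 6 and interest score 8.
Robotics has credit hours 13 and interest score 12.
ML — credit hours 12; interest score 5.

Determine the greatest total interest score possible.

45

Take Graphics, Networks, Vision, and Robotics: credit hours 12 + 5 + 6 + 13 = 36 ≤ 38, interest score 7 + 18 + 8 + 12 = 45.
No other feasible combination does better.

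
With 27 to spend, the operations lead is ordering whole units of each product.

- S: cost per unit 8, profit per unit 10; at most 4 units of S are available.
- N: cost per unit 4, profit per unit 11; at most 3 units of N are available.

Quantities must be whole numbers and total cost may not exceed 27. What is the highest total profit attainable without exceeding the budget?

N has the best ratio (11/4); taking only N gives at most 3×11 = 33 (stopped by the supply cap of 3).
Mixing does better — 1×S and 3×N: cost 20 ≤ 27, profit 1·10 + 3·11 = 43.

43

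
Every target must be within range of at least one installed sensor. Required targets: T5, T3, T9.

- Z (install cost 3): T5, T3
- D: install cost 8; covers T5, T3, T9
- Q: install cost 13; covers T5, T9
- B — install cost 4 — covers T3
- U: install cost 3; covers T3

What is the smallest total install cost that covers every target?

8

This is an integer covering problem.
The greedy cost-per-new-target heuristic would pick Z and D for 11, but a cheaper cover exists.
D alone covers T5, T3, T9 — every target.
Total install cost: 8.
No cover costs less than 8.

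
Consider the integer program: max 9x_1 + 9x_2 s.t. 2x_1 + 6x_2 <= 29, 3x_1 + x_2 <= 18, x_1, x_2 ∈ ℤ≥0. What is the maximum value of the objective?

The continuous relaxation peaks at (4.94, 3.19) with value 73.12; rounding to a feasible lattice point costs some objective.
(x_1,x_2)=(5,3): 2·5+6·3=28≤29, 3·5+1·3=18≤18, objective 72.
(x_1,x_2)=(4,3): 2·4+6·3=26≤29, 3·4+1·3=15≤18, objective 63.
(x_1,x_2)=(5,2): 2·5+6·2=22≤29, 3·5+1·2=17≤18, objective 63.
(x_1,x_2)=(4,2): 2·4+6·2=20≤29, 3·4+1·2=14≤18, objective 54.
The best lattice point is (5,3), giving 72.

72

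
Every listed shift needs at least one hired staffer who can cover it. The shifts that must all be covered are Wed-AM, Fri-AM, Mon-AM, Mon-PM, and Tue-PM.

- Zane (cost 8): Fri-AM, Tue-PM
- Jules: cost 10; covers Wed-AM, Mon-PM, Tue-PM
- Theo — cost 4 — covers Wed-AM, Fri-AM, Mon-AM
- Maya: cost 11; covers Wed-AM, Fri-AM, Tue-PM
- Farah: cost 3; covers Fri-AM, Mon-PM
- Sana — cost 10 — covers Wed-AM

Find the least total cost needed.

14

This is an integer covering problem.
The greedy cost-per-new-shift heuristic would pick Theo, Farah, and Zane for 15, but a cheaper cover exists.
Choose Jules and Theo: together they cover Wed-AM, Fri-AM, Mon-AM, Mon-PM, Tue-PM — every shift.
Total cost: 10 + 4 = 14.
No cover costs less than 14.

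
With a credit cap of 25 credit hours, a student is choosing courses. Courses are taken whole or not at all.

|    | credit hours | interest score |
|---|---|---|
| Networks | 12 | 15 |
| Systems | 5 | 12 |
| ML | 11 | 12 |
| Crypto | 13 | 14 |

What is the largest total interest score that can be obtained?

Treat it as a binary knapsack problem.
Networks + Systems: credit hours 12 + 5 = 17 ≤ 25, interest score 15 + 12 = 27.
Networks + ML: credit hours 12 + 11 = 23 ≤ 25, interest score 15 + 12 = 27.
Networks + Crypto: credit hours 12 + 13 = 25 ≤ 25, interest score 15 + 14 = 29.
Best is Networks and Crypto with total interest score 29.

29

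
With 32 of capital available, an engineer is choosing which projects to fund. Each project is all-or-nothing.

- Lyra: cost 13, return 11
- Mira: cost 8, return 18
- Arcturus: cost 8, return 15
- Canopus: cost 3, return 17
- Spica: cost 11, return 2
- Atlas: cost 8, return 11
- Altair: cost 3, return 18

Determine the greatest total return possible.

Allowing fractional choices, the relaxed optimum would be about 80.7, but projects are indivisible.
Mira + Arcturus + Canopus + Altair: cost 8 + 8 + 3 + 3 = 22 ≤ 32, return 18 + 15 + 17 + 18 = 68.
Mira + Arcturus + Canopus + Atlas + Altair: cost 8 + 8 + 3 + 8 + 3 = 30 ≤ 32, return 18 + 15 + 17 + 11 + 18 = 79.
Best is Mira, Arcturus, Canopus, Atlas, and Altair with total return 79.

79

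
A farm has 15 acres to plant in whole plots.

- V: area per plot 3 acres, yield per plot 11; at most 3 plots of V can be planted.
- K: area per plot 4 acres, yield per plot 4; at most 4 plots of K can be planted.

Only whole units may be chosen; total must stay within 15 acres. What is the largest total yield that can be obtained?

This is a bounded integer knapsack.
V has the best ratio (11/3); taking only V gives at most 3×11 = 33 (stopped by the supply cap of 3).
Mixing does better — 3×V and 1×K: area 13 ≤ 15, yield 3·11 + 1·4 = 37.

37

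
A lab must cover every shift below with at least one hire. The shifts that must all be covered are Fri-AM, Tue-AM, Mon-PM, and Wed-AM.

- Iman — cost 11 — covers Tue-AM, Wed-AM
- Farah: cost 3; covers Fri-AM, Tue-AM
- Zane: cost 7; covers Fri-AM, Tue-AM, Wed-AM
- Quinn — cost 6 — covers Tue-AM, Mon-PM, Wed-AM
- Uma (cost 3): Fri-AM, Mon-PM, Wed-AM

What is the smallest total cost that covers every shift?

Choose Farah and Uma: together they cover Fri-AM, Tue-AM, Mon-PM, Wed-AM — every shift.
Total cost: 3 + 3 = 6.
No cover costs less than 6.

6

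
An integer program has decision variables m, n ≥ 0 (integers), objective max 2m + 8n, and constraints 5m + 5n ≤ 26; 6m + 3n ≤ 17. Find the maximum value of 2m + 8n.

The continuous relaxation peaks at (0, 5.2) with value 41.60; rounding to a feasible lattice point costs some objective.
(m,n)=(0,5): 5·0+5·5=25≤26, 6·0+3·5=15≤17, objective 40.
(m,n)=(0,4): 5·0+5·4=20≤26, 6·0+3·4=12≤17, objective 32.
Maximum is 40 at (m,n)=(0,5).

40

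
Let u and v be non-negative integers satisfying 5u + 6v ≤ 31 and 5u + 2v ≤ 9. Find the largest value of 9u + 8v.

(u,v)=(0,4): 5·0+6·4=24≤31, 5·0+2·4=8≤9, objective 32.
(u,v)=(0,3): 5·0+6·3=18≤31, 5·0+2·3=6≤9, objective 24.
Maximum is 32 at (u,v)=(0,4).

32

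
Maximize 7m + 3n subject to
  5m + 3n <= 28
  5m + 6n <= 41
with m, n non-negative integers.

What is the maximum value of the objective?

38

(m,n)=(5,1): 5·5+3·1=28≤28, 5·5+6·1=31≤41, objective 38.
(m,n)=(5,0): 5·5+3·0=25≤28, 5·5+6·0=25≤41, objective 35.
No feasible integer point exceeds 38.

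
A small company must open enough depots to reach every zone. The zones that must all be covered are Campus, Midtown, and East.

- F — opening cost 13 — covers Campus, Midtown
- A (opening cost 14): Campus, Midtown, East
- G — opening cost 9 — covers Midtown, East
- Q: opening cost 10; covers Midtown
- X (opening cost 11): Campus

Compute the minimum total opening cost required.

This is a weighted set-cover instance.
The greedy cost-per-new-zone heuristic would pick G and X for 20, but a cheaper cover exists.
A alone covers Campus, Midtown, East — every zone.
Total opening cost: 14.
No cover costs less than 14.

14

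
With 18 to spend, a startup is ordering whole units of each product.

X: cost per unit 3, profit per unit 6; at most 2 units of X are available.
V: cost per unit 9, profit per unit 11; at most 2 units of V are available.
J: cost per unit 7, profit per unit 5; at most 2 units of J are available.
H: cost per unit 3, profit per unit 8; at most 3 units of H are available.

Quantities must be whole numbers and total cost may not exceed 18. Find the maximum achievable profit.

36

This is a bounded integer knapsack.
1×V and 3×H: cost 18 ≤ 18, profit 1·11 + 3·8 = 35.
2×X and 3×H: cost 15 ≤ 18, profit 2·6 + 3·8 = 36.
Best is 36.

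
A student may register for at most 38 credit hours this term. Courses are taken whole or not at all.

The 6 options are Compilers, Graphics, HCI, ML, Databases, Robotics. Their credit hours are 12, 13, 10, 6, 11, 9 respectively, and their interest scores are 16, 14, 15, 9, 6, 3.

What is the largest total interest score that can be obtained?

Treat it as a binary knapsack problem.
Allowing fractional choices, the relaxed optimum would be about 50.8, but courses are indivisible.
Compilers + HCI + ML + Robotics: credit hours 12 + 10 + 6 + 9 = 37 ≤ 38, interest score 16 + 15 + 9 + 3 = 43.
Graphics + HCI + ML + Robotics: credit hours 13 + 10 + 6 + 9 = 38 ≤ 38, interest score 14 + 15 + 9 + 3 = 41.
Compilers + Graphics + HCI: credit hours 12 + 13 + 10 = 35 ≤ 38, interest score 16 + 14 + 15 = 45.
Best is Compilers, Graphics, and HCI with total interest score 45.

45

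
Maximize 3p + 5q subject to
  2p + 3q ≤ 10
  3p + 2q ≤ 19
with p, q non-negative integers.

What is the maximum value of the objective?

(p,q)=(2,2) is feasible, giving 16.
(p,q)=(0,3) is feasible, giving 15.
(p,q)=(3,1) is feasible, giving 14.
The best lattice point is (2,2), giving 16.

16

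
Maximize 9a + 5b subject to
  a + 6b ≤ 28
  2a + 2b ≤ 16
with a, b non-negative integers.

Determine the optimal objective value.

(a,b)=(8,0): 1·8+6·0=8≤28, 2·8+2·0=16≤16, objective 72.
(a,b)=(7,1): 1·7+6·1=13≤28, 2·7+2·1=16≤16, objective 68.
(a,b)=(7,0): 1·7+6·0=7≤28, 2·7+2·0=14≤16, objective 63.
Maximum is 72 at (a,b)=(8,0).

72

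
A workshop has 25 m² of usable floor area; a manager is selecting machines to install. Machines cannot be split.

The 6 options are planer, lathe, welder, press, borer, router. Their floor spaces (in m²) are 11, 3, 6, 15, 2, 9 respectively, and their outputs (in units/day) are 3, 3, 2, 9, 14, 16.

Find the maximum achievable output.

Take planer, lathe, borer, and router: floor space 11 + 3 + 2 + 9 = 25 ≤ 25, output 3 + 3 + 14 + 16 = 36.
No other feasible combination does better.

36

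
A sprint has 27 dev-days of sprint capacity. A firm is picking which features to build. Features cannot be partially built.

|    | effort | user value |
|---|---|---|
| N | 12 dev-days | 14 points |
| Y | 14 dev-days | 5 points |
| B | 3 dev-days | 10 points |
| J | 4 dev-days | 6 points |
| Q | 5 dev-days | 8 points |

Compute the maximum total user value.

38

Treat it as a binary knapsack problem.
N + B + J: effort 12 + 3 + 4 = 19 ≤ 27, user value 14 + 10 + 6 = 30.
N + B + Q: effort 12 + 3 + 5 = 20 ≤ 27, user value 14 + 10 + 8 = 32.
N + B + J + Q: effort 12 + 3 + 4 + 5 = 24 ≤ 27, user value 14 + 10 + 6 + 8 = 38.
Best is N, B, J, and Q with total user value 38.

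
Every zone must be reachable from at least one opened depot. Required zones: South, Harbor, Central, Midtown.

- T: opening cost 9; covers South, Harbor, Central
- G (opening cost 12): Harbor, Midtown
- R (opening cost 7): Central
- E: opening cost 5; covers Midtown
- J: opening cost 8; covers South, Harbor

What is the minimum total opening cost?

14

Choose T and E: together they cover South, Harbor, Central, Midtown — every zone.
Total opening cost: 9 + 5 = 14.
No cover costs less than 14.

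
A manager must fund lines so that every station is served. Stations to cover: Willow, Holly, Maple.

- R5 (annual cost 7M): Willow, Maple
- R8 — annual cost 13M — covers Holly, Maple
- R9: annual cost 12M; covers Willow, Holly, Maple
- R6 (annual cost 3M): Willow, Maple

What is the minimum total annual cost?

12

This is an integer covering problem.
R9 alone covers Willow, Holly, Maple — every station.
Total annual cost: 12.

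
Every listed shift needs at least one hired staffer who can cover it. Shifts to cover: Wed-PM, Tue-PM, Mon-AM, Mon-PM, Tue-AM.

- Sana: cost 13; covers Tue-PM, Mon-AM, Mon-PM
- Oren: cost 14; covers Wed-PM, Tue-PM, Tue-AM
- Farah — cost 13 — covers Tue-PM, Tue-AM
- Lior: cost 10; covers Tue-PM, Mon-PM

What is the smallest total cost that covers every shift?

27

Choose Sana and Oren: together they cover Wed-PM, Tue-PM, Mon-AM, Mon-PM, Tue-AM — every shift.
Total cost: 13 + 14 = 27.
No cover costs less than 27.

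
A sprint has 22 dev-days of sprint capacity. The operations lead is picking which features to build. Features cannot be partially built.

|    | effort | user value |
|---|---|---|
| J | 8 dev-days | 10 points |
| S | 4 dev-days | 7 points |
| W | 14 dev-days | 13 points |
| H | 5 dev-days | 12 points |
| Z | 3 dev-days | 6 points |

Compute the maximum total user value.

35

Allowing fractional choices, the relaxed optimum would be about 36.9, but features are indivisible.
J + S + H: effort 8 + 4 + 5 = 17 ≤ 22, user value 10 + 7 + 12 = 29.
W + H + Z: effort 14 + 5 + 3 = 22 ≤ 22, user value 13 + 12 + 6 = 31.
J + S + H + Z: effort 8 + 4 + 5 + 3 = 20 ≤ 22, user value 10 + 7 + 12 + 6 = 35.
Best is J, S, H, and Z with total user value 35.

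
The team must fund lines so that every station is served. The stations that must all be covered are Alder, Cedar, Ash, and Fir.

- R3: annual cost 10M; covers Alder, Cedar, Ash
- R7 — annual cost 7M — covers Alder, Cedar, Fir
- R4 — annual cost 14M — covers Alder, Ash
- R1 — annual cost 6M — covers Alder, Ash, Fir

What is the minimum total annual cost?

13

Choose R7 and R1: together they cover Alder, Cedar, Ash, Fir — every station.
Total annual cost: 7 + 6 = 13.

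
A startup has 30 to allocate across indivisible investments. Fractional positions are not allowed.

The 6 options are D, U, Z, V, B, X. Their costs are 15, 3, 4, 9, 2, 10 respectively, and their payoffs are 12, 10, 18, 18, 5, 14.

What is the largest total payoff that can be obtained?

Allowing fractional choices, the relaxed optimum would be about 66.6, but investments are indivisible.
U + Z + V + X: cost 3 + 4 + 9 + 10 = 26 ≤ 30, payoff 10 + 18 + 18 + 14 = 60.
U + Z + V + B + X: cost 3 + 4 + 9 + 2 + 10 = 28 ≤ 30, payoff 10 + 18 + 18 + 5 + 14 = 65.
Z + V + B + X: cost 4 + 9 + 2 + 10 = 25 ≤ 30, payoff 18 + 18 + 5 + 14 = 55.
Best is U, Z, V, B, and X with total payoff 65.

65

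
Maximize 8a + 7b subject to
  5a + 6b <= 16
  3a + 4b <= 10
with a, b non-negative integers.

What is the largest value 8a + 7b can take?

(a,b)=(3,0): 5·3+6·0=15≤16, 3·3+4·0=9≤10, objective 24.
(a,b)=(2,1): 5·2+6·1=16≤16, 3·2+4·1=10≤10, objective 23.
(a,b)=(2,0): 5·2+6·0=10≤16, 3·2+4·0=6≤10, objective 16.
No feasible integer point exceeds 24.

24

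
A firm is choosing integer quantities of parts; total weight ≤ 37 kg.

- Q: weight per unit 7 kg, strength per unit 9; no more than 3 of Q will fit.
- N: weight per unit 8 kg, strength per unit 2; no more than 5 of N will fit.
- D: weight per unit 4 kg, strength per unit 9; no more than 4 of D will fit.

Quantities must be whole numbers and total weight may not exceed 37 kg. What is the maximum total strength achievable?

D has the best ratio (9/4); taking only D gives at most 4×9 = 36 (stopped by the supply cap of 4).
Mixing does better — 3×Q and 4×D: weight 37 ≤ 37, strength 3·9 + 4·9 = 63.

63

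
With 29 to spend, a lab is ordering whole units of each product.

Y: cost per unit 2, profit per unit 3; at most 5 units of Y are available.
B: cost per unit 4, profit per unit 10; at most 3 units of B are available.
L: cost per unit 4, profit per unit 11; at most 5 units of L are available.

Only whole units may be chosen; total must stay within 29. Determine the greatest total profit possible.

2×B and 5×L: cost 28 ≤ 29, profit 2·10 + 5·11 = 75.
3×B and 4×L: cost 28 ≤ 29, profit 3·10 + 4·11 = 74.
Best is 75.

75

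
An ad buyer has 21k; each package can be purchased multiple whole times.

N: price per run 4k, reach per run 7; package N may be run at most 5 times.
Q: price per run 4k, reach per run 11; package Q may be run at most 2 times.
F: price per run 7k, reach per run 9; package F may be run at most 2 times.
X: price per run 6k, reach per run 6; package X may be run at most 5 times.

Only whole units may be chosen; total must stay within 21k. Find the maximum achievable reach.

43

Q has the best ratio (11/4); taking only Q gives at most 2×11 = 22 (stopped by the supply cap of 2).
Mixing does better — 3×N and 2×Q: price 20 ≤ 21, reach 3·7 + 2·11 = 43.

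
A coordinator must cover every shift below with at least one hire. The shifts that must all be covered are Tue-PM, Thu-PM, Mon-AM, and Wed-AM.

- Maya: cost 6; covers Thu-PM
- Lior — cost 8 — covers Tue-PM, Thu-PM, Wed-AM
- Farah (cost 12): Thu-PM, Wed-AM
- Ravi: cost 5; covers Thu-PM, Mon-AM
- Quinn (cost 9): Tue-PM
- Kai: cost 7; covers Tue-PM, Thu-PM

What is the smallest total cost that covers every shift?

This is an integer covering problem.
Choose Lior and Ravi: together they cover Tue-PM, Thu-PM, Mon-AM, Wed-AM — every shift.
Total cost: 8 + 5 = 13.
No cover costs less than 13.

13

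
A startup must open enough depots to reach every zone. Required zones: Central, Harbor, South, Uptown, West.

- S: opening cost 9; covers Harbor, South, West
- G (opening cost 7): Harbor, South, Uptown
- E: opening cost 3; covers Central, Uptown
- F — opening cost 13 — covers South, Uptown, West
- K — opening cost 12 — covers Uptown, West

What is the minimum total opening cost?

12

Choose S and E: together they cover Central, Harbor, South, Uptown, West — every zone.
Total opening cost: 9 + 3 = 12.
No cover costs less than 12.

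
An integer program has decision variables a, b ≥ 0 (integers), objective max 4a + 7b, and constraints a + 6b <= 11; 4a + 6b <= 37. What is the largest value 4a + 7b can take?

Relaxing integrality, the LP optimum is 37.39 at (a,b) = (8.67, 0.389), which is not an integer point.
(a,b)=(9,0): 1·9+6·0=9≤11, 4·9+6·0=36≤37, objective 36.
(a,b)=(8,0): 1·8+6·0=8≤11, 4·8+6·0=32≤37, objective 32.
(a,b)=(7,0): 1·7+6·0=7≤11, 4·7+6·0=28≤37, objective 28.
The best lattice point is (9,0), giving 36.

36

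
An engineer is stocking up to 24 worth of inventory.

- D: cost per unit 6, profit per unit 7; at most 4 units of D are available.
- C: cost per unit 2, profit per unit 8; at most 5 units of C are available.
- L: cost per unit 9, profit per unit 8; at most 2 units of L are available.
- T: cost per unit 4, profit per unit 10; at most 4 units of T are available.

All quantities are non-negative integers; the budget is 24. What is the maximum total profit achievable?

72

This is a bounded integer knapsack.
Take 4×C and 4×T: cost 24 ≤ 24, profit 4·8 + 4·10 = 72.
No other integer combination yields more.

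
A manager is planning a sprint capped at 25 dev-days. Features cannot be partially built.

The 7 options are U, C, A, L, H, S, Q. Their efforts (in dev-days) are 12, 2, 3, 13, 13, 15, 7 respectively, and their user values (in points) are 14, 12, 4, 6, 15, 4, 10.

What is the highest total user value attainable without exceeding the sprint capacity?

41

Take C, A, H, and Q: effort 2 + 3 + 13 + 7 = 25 ≤ 25, user value 12 + 4 + 15 + 10 = 41.
No other feasible combination does better.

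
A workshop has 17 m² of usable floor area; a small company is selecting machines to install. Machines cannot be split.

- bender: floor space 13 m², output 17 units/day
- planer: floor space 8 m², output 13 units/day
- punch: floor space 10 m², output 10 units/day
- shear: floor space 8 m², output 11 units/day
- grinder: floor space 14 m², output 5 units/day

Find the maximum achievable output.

Allowing fractional choices, the relaxed optimum would be about 25.3, but machines are indivisible.
planer: floor space 8 ≤ 17, output 13.
planer + shear: floor space 8 + 8 = 16 ≤ 17, output 13 + 11 = 24.
bender: floor space 13 ≤ 17, output 17.
Best is planer and shear with total output 24.

24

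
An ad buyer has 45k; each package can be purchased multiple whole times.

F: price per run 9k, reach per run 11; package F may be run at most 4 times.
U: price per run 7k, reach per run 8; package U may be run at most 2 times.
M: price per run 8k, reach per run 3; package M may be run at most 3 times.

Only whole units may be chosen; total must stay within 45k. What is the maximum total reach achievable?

52

F has the best ratio (11/9); taking only F gives at most 4×11 = 44 (stopped by the supply cap of 4).
Mixing does better — 4×F and 1×U: price 43 ≤ 45, reach 4·11 + 1·8 = 52.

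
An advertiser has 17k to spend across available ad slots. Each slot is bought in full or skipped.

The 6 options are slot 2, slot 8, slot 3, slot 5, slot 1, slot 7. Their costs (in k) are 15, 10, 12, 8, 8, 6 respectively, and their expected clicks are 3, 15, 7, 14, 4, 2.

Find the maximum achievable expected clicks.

slot 5 + slot 7: cost 8 + 6 = 14 ≤ 17, expected clicks 14 + 2 = 16.
slot 5 + slot 1: cost 8 + 8 = 16 ≤ 17, expected clicks 14 + 4 = 18.
slot 8 + slot 7: cost 10 + 6 = 16 ≤ 17, expected clicks 15 + 2 = 17.
Best is slot 5 and slot 1 with total expected clicks 18.

18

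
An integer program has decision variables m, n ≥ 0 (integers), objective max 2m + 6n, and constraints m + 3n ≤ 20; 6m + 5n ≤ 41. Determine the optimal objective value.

38

(m,n)=(1,6): 1·1+3·6=19≤20, 6·1+5·6=36≤41, objective 38.
(m,n)=(0,6): 1·0+3·6=18≤20, 6·0+5·6=30≤41, objective 36.
(m,n)=(2,5): 1·2+3·5=17≤20, 6·2+5·5=37≤41, objective 34.
(m,n)=(1,5): 1·1+3·5=16≤20, 6·1+5·5=31≤41, objective 32.
No feasible integer point exceeds 38.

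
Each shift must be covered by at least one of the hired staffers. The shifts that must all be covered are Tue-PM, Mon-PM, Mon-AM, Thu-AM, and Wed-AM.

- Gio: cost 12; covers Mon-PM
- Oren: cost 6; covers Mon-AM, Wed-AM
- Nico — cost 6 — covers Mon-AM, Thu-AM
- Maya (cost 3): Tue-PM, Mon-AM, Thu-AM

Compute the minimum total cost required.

Choose Gio, Oren, and Maya: together they cover Tue-PM, Mon-PM, Mon-AM, Thu-AM, Wed-AM — every shift.
Total cost: 12 + 6 + 3 = 21.
No cover costs less than 21.

21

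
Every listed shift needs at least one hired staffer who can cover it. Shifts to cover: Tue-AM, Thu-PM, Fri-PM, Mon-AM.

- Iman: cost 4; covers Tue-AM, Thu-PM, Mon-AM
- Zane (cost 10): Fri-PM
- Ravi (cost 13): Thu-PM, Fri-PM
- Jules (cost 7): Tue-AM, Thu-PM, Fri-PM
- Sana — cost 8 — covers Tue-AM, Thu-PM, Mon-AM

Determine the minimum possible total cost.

Choose Iman and Jules: together they cover Tue-AM, Thu-PM, Fri-PM, Mon-AM — every shift.
Total cost: 4 + 7 = 11.
No cover costs less than 11.

11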